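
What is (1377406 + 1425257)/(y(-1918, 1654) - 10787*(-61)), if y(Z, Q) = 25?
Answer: 934221/219344 ≈ 4.2592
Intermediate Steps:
(1377406 + 1425257)/(y(-1918, 1654) - 10787*(-61)) = (1377406 + 1425257)/(25 - 10787*(-61)) = 2802663/(25 + 658007) = 2802663/658032 = 2802663*(1/658032) = 934221/219344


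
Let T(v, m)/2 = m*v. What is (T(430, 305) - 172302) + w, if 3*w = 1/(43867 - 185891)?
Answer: 38345627855/426072 ≈ 89998.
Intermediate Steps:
T(v, m) = 2*m*v (T(v, m) = 2*(m*v) = 2*m*v)
w = -1/426072 (w = 1/(3*(43867 - 185891)) = (⅓)/(-142024) = (⅓)*(-1/142024) = -1/426072 ≈ -2.3470e-6)
(T(430, 305) - 172302) + w = (2*305*430 - 172302) - 1/426072 = (262300 - 172302) - 1/426072 = 89998 - 1/426072 = 38345627855/426072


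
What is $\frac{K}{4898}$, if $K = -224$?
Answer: $- \frac{112}{2449} \approx -0.045733$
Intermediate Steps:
$\frac{K}{4898} = - \frac{224}{4898} = \left(-224\right) \frac{1}{4898} = - \frac{112}{2449}$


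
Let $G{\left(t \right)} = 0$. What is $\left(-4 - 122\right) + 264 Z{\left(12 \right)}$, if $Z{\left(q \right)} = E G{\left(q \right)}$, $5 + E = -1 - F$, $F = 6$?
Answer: $-126$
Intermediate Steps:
$E = -12$ ($E = -5 - 7 = -12$)
$Z{\left(q \right)} = 0$ ($Z{\left(q \right)} = \left(-12\right) 0 = 0$)
$\left(-4 - 122\right) + 264 Z{\left(12 \right)} = \left(-4 - 122\right) + 264 \cdot 0 = -126 + 0 = -126$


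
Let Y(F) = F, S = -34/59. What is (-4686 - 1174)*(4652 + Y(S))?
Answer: -1608183240/59 ≈ -2.7257e+7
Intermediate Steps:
S = -34/59 (S = -34*1/59 = -34/59 ≈ -0.57627)
(-4686 - 1174)*(4652 + Y(S)) = (-4686 - 1174)*(4652 - 34/59) = -5860*274434/59 = -1608183240/59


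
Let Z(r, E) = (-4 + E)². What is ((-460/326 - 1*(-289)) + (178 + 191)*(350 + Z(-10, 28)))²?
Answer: 3107281937514001/26569 ≈ 1.1695e+11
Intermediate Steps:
((-460/326 - 1*(-289)) + (178 + 191)*(350 + Z(-10, 28)))² = ((-460/326 - 1*(-289)) + (178 + 191)*(350 + (-4 + 28)²))² = ((-460*1/326 + 289) + 369*(350 + 24²))² = ((-230/163 + 289) + 369*(350 + 576))² = (46877/163 + 369*926)² = (46877/163 + 341694)² = (55742999/163)² = 3107281937514001/26569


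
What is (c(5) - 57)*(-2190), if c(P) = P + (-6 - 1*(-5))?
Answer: 116070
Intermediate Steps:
c(P) = -1 + P (c(P) = P + (-6 + 5) = P - 1 = -1 + P)
(c(5) - 57)*(-2190) = ((-1 + 5) - 57)*(-2190) = (4 - 57)*(-2190) = -53*(-2190) = 116070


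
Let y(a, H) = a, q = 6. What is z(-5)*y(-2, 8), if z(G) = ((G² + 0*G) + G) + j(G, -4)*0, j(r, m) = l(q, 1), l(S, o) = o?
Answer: -40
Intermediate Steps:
j(r, m) = 1
z(G) = G + G² (z(G) = ((G² + 0*G) + G) + 1*0 = ((G² + 0) + G) + 0 = (G² + G) + 0 = (G + G²) + 0 = G + G²)
z(-5)*y(-2, 8) = -5*(1 - 5)*(-2) = -5*(-4)*(-2) = 20*(-2) = -40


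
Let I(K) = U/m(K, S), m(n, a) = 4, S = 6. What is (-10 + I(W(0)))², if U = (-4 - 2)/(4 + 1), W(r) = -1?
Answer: 10609/100 ≈ 106.09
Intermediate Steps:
U = -6/5 ≈ -1.2000
I(K) = -3/10 (I(K) = -6/5/4 = -6/5*¼ = -3/10)
(-10 + I(W(0)))² = (-10 - 3/10)² = (-103/10)² = 10609/100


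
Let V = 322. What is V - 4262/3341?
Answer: 1071540/3341 ≈ 320.72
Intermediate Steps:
V - 4262/3341 = 322 - 4262/3341 = 1071540/3341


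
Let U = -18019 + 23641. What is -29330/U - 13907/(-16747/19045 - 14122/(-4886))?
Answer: -1820229902540455/263007909264 ≈ -6920.8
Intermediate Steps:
U = 5622
-29330/U - 13907/(-16747/19045 - 14122/(-4886)) = -29330/5622 - 13907/(-16747/19045 - 14122/(-4886)) = -29330*1/5622 - 13907/(-16747*1/19045 - 14122*(-1/4886)) = -14665/2811 - 13907/(-16747/19045 + 7061/2443) = -14665/2811 - 13907/93563824/46526935 = -14665/2811 - 13907*46526935/93563824 = -14665/2811 - 647050085045/93563824 = -1820229902540455/263007909264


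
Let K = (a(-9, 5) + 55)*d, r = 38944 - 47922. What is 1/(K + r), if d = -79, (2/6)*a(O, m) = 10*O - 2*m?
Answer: 1/10377 ≈ 9.6367e-5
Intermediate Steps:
a(O, m) = -6*m + 30*O (a(O, m) = 3*(10*O - 2*m) = 3*(-2*m + 10*O) = -6*m + 30*O)
r = -8978
K = 19355 (K = ((-6*5 + 30*(-9)) + 55)*(-79) = ((-30 - 270) + 55)*(-79) = (-300 + 55)*(-79) = -245*(-79) = 19355)
1/(K + r) = 1/(19355 - 8978) = 1/10377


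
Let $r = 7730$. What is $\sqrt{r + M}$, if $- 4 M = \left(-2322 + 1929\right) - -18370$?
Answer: $\frac{43 \sqrt{7}}{2} \approx 56.884$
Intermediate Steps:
$M = - \frac{17977}{4}$ ($M = - \frac{\left(-2322 + 1929\right) - -18370}{4} = - \frac{-393 + 18370}{4} = \left(- \frac{1}{4}\right) 17977 = - \frac{17977}{4} \approx -4494.3$)
$\sqrt{r + M} = \sqrt{7730 - \frac{17977}{4}} = \sqrt{\frac{12943}{4}} = \frac{43 \sqrt{7}}{2}$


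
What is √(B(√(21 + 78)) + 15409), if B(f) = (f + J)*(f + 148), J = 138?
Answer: √(35932 + 858*√11) ≈ 196.92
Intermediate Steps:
B(f) = (138 + f)*(148 + f) (B(f) = (f + 138)*(f + 148) = (138 + f)*(148 + f))
√(B(√(21 + 78)) + 15409) = √((20424 + (√(21 + 78))² + 286*√(21 + 78)) + 15409) = √((20424 + (√99)² + 286*√99) + 15409) = √((20424 + (3*√11)² + 286*(3*√11)) + 15409) = √((20424 + 99 + 858*√11) + 15409) = √((20523 + 858*√11) + 15409) = √(35932 + 858*√11)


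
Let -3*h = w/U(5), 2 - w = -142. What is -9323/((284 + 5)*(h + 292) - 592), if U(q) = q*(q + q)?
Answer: -233075/2087964 ≈ -0.11163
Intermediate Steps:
w = 144 (w = 2 - 1*(-142) = 2 + 142 = 144)
U(q) = 2*q² (U(q) = q*(2*q) = 2*q²)
h = -24/25 (h = -48/(2*5²) = -48/(2*25) = -48/50 = -⅓*72/25 = -24/25 ≈ -0.96000)
-9323/((284 + 5)*(h + 292) - 592) = -9323/((284 + 5)*(-24/25 + 292) - 592) = -9323/(289*(7276/25) - 592) = -9323/(2102764/25 - 592) = -9323/2087964/25 = -9323*25/2087964 = -233075/2087964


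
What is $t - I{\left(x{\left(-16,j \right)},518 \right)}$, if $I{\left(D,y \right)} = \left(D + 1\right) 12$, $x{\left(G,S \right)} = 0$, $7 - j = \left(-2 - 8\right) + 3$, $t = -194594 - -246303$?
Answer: $51697$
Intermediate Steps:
$t = 51709$ ($t = -194594 + 246303 = 51709$)
$j = 14$ ($j = 7 - \left(\left(-2 - 8\right) + 3\right) = 7 - \left(-10 + 3\right) = 7 - -7 = 7 + 7 = 14$)
$I{\left(D,y \right)} = 12 + 12 D$ ($I{\left(D,y \right)} = \left(1 + D\right) 12 = 12 + 12 D$)
$t - I{\left(x{\left(-16,j \right)},518 \right)} = 51709 - \left(12 + 12 \cdot 0\right) = 51709 - \left(12 + 0\right) = 51709 - 12 = 51697$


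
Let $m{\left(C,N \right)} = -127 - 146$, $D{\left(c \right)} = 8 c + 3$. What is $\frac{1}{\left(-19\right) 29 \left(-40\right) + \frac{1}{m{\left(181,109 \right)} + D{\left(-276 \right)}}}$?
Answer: $\frac{2478}{54615119} \approx 4.5372 \cdot 10^{-5}$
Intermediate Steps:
$D{\left(c \right)} = 3 + 8 c$
$m{\left(C,N \right)} = -273$ ($m{\left(C,N \right)} = -127 - 146 = -273$)
$\frac{1}{\left(-19\right) 29 \left(-40\right) + \frac{1}{m{\left(181,109 \right)} + D{\left(-276 \right)}}} = \frac{1}{\left(-19\right) 29 \left(-40\right) + \frac{1}{-273 + \left(3 + 8 \left(-276\right)\right)}} = \frac{1}{\left(-551\right) \left(-40\right) + \frac{1}{-273 + \left(3 - 2208\right)}} = \frac{1}{22040 + \frac{1}{-273 - 2205}} = \frac{1}{22040 + \frac{1}{-2478}} = \frac{1}{22040 - \frac{1}{2478}} = \frac{1}{\frac{54615119}{2478}} = \frac{2478}{54615119}$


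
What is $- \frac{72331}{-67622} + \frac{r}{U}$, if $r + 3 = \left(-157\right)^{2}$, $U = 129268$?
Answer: $\frac{1377086940}{1092670087} \approx 1.2603$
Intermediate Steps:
$r = 24646$ ($r = -3 + \left(-157\right)^{2} = -3 + 24649 = 24646$)
$- \frac{72331}{-67622} + \frac{r}{U} = - \frac{72331}{-67622} + \frac{24646}{129268} = \left(-72331\right) \left(- \frac{1}{67622}\right) + 24646 \cdot \frac{1}{129268} = \frac{72331}{67622} + \frac{12323}{64634} = \frac{1377086940}{1092670087}$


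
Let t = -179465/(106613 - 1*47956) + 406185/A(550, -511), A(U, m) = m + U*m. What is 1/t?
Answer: -16515523577/74355938410 ≈ -0.22211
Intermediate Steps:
t = -74355938410/16515523577 (t = -179465/(106613 - 1*47956) + 406185/((-511*(1 + 550))) = -179465/(106613 - 47956) + 406185/((-511*551)) = -179465/58657 + 406185/(-281561) = -179465*1/58657 + 406185*(-1/281561) = -179465/58657 - 406185/281561 = -74355938410/16515523577 ≈ -4.5022)
1/t = 1/(-74355938410/16515523577) = -16515523577/74355938410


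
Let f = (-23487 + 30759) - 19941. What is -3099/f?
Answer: 1033/4223 ≈ 0.24461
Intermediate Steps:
f = -12669 (f = 7272 - 19941 = -12669)
-3099/f = -3099/(-12669) = -3099*(-1/12669) = 1033/4223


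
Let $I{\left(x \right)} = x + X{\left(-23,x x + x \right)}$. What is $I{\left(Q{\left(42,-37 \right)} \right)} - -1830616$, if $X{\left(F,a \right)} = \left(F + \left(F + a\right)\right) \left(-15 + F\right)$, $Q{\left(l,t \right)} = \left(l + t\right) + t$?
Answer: $1794636$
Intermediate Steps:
$Q{\left(l,t \right)} = l + 2 t$
$X{\left(F,a \right)} = \left(-15 + F\right) \left(a + 2 F\right)$ ($X{\left(F,a \right)} = \left(a + 2 F\right) \left(-15 + F\right) = \left(-15 + F\right) \left(a + 2 F\right)$)
$I{\left(x \right)} = 1748 - 38 x^{2} - 37 x$ ($I{\left(x \right)} = x - \left(-690 - 1058 + 38 \left(x x + x\right)\right) = x + \left(690 - 15 \left(x^{2} + x\right) + 2 \cdot 529 - 23 \left(x^{2} + x\right)\right) = x + \left(690 - 15 \left(x + x^{2}\right) + 1058 - 23 \left(x + x^{2}\right)\right) = x + \left(690 - \left(15 x + 15 x^{2}\right) + 1058 - \left(23 x + 23 x^{2}\right)\right) = x - \left(-1748 + 38 x + 38 x^{2}\right) = 1748 - 38 x^{2} - 37 x$)
$I{\left(Q{\left(42,-37 \right)} \right)} - -1830616 = \left(1748 + \left(42 + 2 \left(-37\right)\right) - 38 \left(42 + 2 \left(-37\right)\right) \left(1 + \left(42 + 2 \left(-37\right)\right)\right)\right) - -1830616 = \left(1748 + \left(42 - 74\right) - 38 \left(42 - 74\right) \left(1 + \left(42 - 74\right)\right)\right) + 1830616 = \left(1748 - 32 - - 1216 \left(1 - 32\right)\right) + 1830616 = \left(1748 - 32 - \left(-1216\right) \left(-31\right)\right) + 1830616 = \left(1748 - 32 - 37696\right) + 1830616 = -35980 + 1830616 = 1794636$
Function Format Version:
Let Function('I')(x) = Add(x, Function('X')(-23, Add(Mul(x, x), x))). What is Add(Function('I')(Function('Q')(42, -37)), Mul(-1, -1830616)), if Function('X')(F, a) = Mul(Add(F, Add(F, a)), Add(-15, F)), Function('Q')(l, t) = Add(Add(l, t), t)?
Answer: 1794636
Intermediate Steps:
Function('Q')(l, t) = Add(l, Mul(2, t))
Function('X')(F, a) = Mul(Add(-15, F), Add(a, Mul(2, F))) (Function('X')(F, a) = Mul(Add(a, Mul(2, F)), Add(-15, F)) = Mul(Add(-15, F), Add(a, Mul(2, F))))
Function('I')(x) = Add(1748, Mul(-38, Pow(x, 2)), Mul(-37, x)) (Function('I')(x) = Add(x, Add(Mul(-30, -23), Mul(-15, Add(Mul(x, x), x)), Mul(2, Pow(-23, 2)), Mul(-23, Add(Mul(x, x), x)))) = Add(x, Add(690, Mul(-15, Add(Pow(x, 2), x)), Mul(2, 529), Mul(-23, Add(Pow(x, 2), x)))) = Add(x, Add(690, Mul(-15, Add(x, Pow(x, 2))), 1058, Mul(-23, Add(x, Pow(x, 2))))) = Add(x, Add(690, Add(Mul(-15, x), Mul(-15, Pow(x, 2))), 1058, Add(Mul(-23, x), Mul(-23, Pow(x, 2))))) = Add(x, Add(1748, Mul(-38, x), Mul(-38, Pow(x, 2)))) = Add(1748, Mul(-38, Pow(x, 2)), Mul(-37, x)))
Add(Function('I')(Function('Q')(42, -37)), Mul(-1, -1830616)) = Add(Add(1748, Add(42, Mul(2, -37)), Mul(-38, Add(42, Mul(2, -37)), Add(1, Add(42, Mul(2, -37))))), Mul(-1, -1830616)) = Add(Add(1748, Add(42, -74), Mul(-38, Add(42, -74), Add(1, Add(42, -74)))), 1830616) = Add(Add(1748, -32, Mul(-38, -32, Add(1, -32))), 1830616) = Add(Add(1748, -32, Mul(-38, -32, -31)), 1830616) = Add(Add(1748, -32, -37696), 1830616) = Add(-35980, 1830616) = 1794636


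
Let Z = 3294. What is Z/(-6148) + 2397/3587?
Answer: 85917/648614 ≈ 0.13246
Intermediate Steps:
Z/(-6148) + 2397/3587 = 3294/(-6148) + 2397/3587 = 3294*(-1/6148) + 2397*(1/3587) = -1647/3074 + 141/211 = 85917/648614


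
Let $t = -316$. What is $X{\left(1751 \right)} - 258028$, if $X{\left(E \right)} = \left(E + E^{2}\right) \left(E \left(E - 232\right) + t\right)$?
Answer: $8158542001628$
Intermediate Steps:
$X{\left(E \right)} = \left(-316 + E \left(-232 + E\right)\right) \left(E + E^{2}\right)$ ($X{\left(E \right)} = \left(E + E^{2}\right) \left(E \left(E - 232\right) - 316\right) = \left(E + E^{2}\right) \left(E \left(-232 + E\right) - 316\right) = \left(E + E^{2}\right) \left(-316 + E \left(-232 + E\right)\right) = \left(-316 + E \left(-232 + E\right)\right) \left(E + E^{2}\right)$)
$X{\left(1751 \right)} - 258028 = 1751 \left(-316 + 1751^{3} - 959548 - 231 \cdot 1751^{2}\right) - 258028 = 1751 \left(-316 + 5368567751 - 959548 - 708246231\right) - 258028 = 1751 \cdot 4659361656 - 258028 = 8158542259656 - 258028 = 8158542001628$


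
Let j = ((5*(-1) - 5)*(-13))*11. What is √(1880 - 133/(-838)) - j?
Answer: -1430 + √1320330174/838 ≈ -1386.6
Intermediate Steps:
j = 1430 (j = ((-5 - 5)*(-13))*11 = -10*(-13)*11 = 130*11 = 1430)
√(1880 - 133/(-838)) - j = √(1880 - 133/(-838)) - 1*1430 = √(1880 - 133*(-1/838)) - 1430 = √(1880 + 133/838) - 1430 = √(1575573/838) - 1430 = √1320330174/838 - 1430 = -1430 + √1320330174/838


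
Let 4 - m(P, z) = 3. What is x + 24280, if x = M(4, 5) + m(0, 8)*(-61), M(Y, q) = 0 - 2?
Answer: 24217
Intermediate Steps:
M(Y, q) = -2
m(P, z) = 1 (m(P, z) = 4 - 1*3 = 4 - 3 = 1)
x = -63 (x = -2 + 1*(-61) = -2 - 61 = -63)
x + 24280 = -63 + 24280 = 24217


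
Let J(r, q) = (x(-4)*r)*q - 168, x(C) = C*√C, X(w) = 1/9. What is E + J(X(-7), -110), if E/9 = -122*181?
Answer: -198906 + 880*I/9 ≈ -1.9891e+5 + 97.778*I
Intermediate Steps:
X(w) = ⅑
x(C) = C^(3/2)
J(r, q) = -168 - 8*I*q*r (J(r, q) = ((-4)^(3/2)*r)*q - 168 = ((-8*I)*r)*q - 168 = (-8*I*r)*q - 168 = -8*I*q*r - 168 = -168 - 8*I*q*r)
E = -198738 (E = 9*(-122*181) = 9*(-22082) = -198738)
E + J(X(-7), -110) = -198738 + (-168 - 8*I*(-110)*⅑) = -198738 + (-168 + 880*I/9) = -198906 + 880*I/9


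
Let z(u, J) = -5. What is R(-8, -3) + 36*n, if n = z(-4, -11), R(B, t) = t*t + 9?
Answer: -162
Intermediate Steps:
R(B, t) = 9 + t² (R(B, t) = t² + 9 = 9 + t²)
n = -5
R(-8, -3) + 36*n = (9 + (-3)²) + 36*(-5) = (9 + 9) - 180 = 18 - 180 = -162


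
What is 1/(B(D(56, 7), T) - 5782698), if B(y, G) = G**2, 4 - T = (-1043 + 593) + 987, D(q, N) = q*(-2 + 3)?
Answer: -1/5498609 ≈ -1.8186e-7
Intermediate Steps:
D(q, N) = q (D(q, N) = q*1 = q)
T = -533 (T = 4 - ((-1043 + 593) + 987) = 4 - (-450 + 987) = 4 - 1*537 = 4 - 537 = -533)
1/(B(D(56, 7), T) - 5782698) = 1/((-533)**2 - 5782698) = 1/(284089 - 5782698) = 1/(-5498609) = -1/5498609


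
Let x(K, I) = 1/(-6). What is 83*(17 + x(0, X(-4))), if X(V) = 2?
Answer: 8383/6 ≈ 1397.2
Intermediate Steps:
x(K, I) = -1/6
83*(17 + x(0, X(-4))) = 83*(17 - 1/6) = 83*(101/6) = 8383/6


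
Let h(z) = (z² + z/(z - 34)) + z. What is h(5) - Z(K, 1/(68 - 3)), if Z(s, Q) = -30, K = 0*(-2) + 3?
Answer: 1735/29 ≈ 59.828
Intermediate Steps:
K = 3 (K = 0 + 3 = 3)
h(z) = z + z² + z/(-34 + z) (h(z) = (z² + z/(-34 + z)) + z = z + z² + z/(-34 + z))
h(5) - Z(K, 1/(68 - 3)) = 5*(-33 + 5² - 33*5)/(-34 + 5) - 1*(-30) = 5*(-33 + 25 - 165)/(-29) + 30 = 5*(-1/29)*(-173) + 30 = 865/29 + 30 = 1735/29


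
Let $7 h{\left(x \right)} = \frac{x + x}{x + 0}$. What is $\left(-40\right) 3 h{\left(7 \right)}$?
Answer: $- \frac{240}{7} \approx -34.286$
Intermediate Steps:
$h{\left(x \right)} = \frac{2}{7}$ ($h{\left(x \right)} = \frac{\left(x + x\right) \frac{1}{x + 0}}{7} = \frac{2 x \frac{1}{x}}{7} = \frac{1}{7} \cdot 2 = \frac{2}{7}$)
$\left(-40\right) 3 h{\left(7 \right)} = \left(-40\right) 3 \cdot \frac{2}{7} = \left(-120\right) \frac{2}{7} = - \frac{240}{7}$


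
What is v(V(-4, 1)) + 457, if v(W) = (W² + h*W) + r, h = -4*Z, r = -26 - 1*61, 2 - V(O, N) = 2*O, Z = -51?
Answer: 2510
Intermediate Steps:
V(O, N) = 2 - 2*O
r = -87 (r = -26 - 61 = -87)
h = 204 (h = -4*(-51) = 204)
v(W) = -87 + W² + 204*W (v(W) = (W² + 204*W) - 87 = -87 + W² + 204*W)
v(V(-4, 1)) + 457 = (-87 + (2 - 2*(-4))² + 204*(2 - 2*(-4))) + 457 = (-87 + (2 + 8)² + 204*(2 + 8)) + 457 = (-87 + 10² + 204*10) + 457 = (-87 + 100 + 2040) + 457 = 2053 + 457 = 2510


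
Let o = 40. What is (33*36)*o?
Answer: 47520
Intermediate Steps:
(33*36)*o = (33*36)*40 = 1188*40 = 47520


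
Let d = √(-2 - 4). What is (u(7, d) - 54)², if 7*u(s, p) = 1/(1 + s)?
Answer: 9138529/3136 ≈ 2914.1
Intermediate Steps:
d = I*√6 (d = √(-6) = I*√6 ≈ 2.4495*I)
u(s, p) = 1/(7*(1 + s))
(u(7, d) - 54)² = (1/(7*(1 + 7)) - 54)² = ((⅐)/8 - 54)² = ((⅐)*(⅛) - 54)² = (1/56 - 54)² = (-3023/56)² = 9138529/3136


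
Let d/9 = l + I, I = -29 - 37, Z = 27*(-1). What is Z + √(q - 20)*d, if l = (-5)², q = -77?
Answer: -27 - 369*I*√97 ≈ -27.0 - 3634.2*I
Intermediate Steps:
Z = -27
I = -66
l = 25
d = -369 (d = 9*(25 - 66) = 9*(-41) = -369)
Z + √(q - 20)*d = -27 + √(-77 - 20)*(-369) = -27 + √(-97)*(-369) = -27 + (I*√97)*(-369) = -27 - 369*I*√97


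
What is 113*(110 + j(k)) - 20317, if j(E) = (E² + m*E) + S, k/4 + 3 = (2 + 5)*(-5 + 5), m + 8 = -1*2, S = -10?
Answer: 20815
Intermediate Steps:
m = -10 (m = -8 - 1*2 = -8 - 2 = -10)
k = -12 (k = -12 + 4*((2 + 5)*(-5 + 5)) = -12 + 4*(7*0) = -12 + 4*0 = -12 + 0 = -12)
j(E) = -10 + E² - 10*E (j(E) = (E² - 10*E) - 10 = -10 + E² - 10*E)
113*(110 + j(k)) - 20317 = 113*(110 + (-10 + (-12)² - 10*(-12))) - 20317 = 113*(110 + (-10 + 144 + 120)) - 20317 = 113*(110 + 254) - 20317 = 113*364 - 20317 = 41132 - 20317 = 20815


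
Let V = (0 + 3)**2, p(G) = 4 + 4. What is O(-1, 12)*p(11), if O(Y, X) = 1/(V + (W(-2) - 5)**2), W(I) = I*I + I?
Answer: 4/9 ≈ 0.44444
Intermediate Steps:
W(I) = I + I**2 (W(I) = I**2 + I = I + I**2)
p(G) = 8
V = 9 (V = 3**2 = 9)
O(Y, X) = 1/18 (O(Y, X) = 1/(9 + (-2*(1 - 2) - 5)**2) = 1/(9 + (-2*(-1) - 5)**2) = 1/(9 + (2 - 5)**2) = 1/(9 + (-3)**2) = 1/(9 + 9) = 1/18)
O(-1, 12)*p(11) = (1/18)*8 = 4/9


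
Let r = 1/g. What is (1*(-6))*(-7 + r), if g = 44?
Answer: 921/22 ≈ 41.864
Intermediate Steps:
r = 1/44 ≈ 0.022727
(1*(-6))*(-7 + r) = (1*(-6))*(-7 + 1/44) = -6*(-307/44) = 921/22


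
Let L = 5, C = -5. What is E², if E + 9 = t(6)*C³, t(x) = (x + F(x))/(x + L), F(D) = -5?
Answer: 50176/121 ≈ 414.68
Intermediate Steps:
t(x) = (-5 + x)/(5 + x) (t(x) = (x - 5)/(x + 5) = (-5 + x)/(5 + x))
E = -224/11 (E = -9 + ((-5 + 6)/(5 + 6))*(-5)³ = -9 + (1/11)*(-125) = -9 - 125/11 = -224/11 ≈ -20.364)
E² = (-224/11)² = 50176/121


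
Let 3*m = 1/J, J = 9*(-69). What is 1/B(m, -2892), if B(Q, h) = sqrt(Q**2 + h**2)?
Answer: 1863*sqrt(29028345737617)/29028345737617 ≈ 0.00034578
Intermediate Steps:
J = -621
m = -1/1863 (m = (1/3)/(-621) = (1/3)*(-1/621) = -1/1863 ≈ -0.00053677)
1/B(m, -2892) = 1/(sqrt((-1/1863)**2 + (-2892)**2)) = 1/(sqrt(1/3470769 + 8363664)) = 1/(sqrt(29028345737617/3470769)) = 1/(sqrt(29028345737617)/1863) = 1863*sqrt(29028345737617)/29028345737617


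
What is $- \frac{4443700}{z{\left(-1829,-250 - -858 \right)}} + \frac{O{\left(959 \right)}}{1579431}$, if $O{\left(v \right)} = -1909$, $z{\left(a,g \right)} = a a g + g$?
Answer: $- \frac{2725311564331}{803103995429904} \approx -0.0033935$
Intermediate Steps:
$z{\left(a,g \right)} = g + g a^{2}$ ($z{\left(a,g \right)} = a^{2} g + g = g a^{2} + g = g + g a^{2}$)
$- \frac{4443700}{z{\left(-1829,-250 - -858 \right)}} + \frac{O{\left(959 \right)}}{1579431} = - \frac{4443700}{\left(-250 - -858\right) \left(1 + \left(-1829\right)^{2}\right)} - \frac{1909}{1579431} = - \frac{4443700}{\left(-250 + 858\right) \left(1 + 3345241\right)} - \frac{1909}{1579431} = - \frac{4443700}{608 \cdot 3345242} - \frac{1909}{1579431} = - \frac{4443700}{2033907136} - \frac{1909}{1579431} = \left(-4443700\right) \frac{1}{2033907136} - \frac{1909}{1579431} = - \frac{1110925}{508476784} - \frac{1909}{1579431} = - \frac{2725311564331}{803103995429904}$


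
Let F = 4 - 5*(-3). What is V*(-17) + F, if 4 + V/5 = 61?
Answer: -4826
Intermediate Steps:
F = 19 (F = 4 + 15 = 19)
V = 285 (V = -20 + 5*61 = -20 + 305 = 285)
V*(-17) + F = 285*(-17) + 19 = -4845 + 19 = -4826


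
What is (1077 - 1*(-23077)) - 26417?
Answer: -2263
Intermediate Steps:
(1077 - 1*(-23077)) - 26417 = (1077 + 23077) - 26417 = 24154 - 26417 = -2263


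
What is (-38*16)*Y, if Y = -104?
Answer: 63232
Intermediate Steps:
(-38*16)*Y = -38*16*(-104) = -608*(-104) = 63232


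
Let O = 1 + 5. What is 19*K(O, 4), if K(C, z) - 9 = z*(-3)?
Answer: -57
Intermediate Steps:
O = 6
K(C, z) = 9 - 3*z (K(C, z) = 9 + z*(-3) = 9 - 3*z)
19*K(O, 4) = 19*(9 - 3*4) = 19*(9 - 12) = 19*(-3) = -57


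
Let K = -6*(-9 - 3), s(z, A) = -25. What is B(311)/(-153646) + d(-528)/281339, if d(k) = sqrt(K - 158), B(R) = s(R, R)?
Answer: 25/153646 + I*sqrt(86)/281339 ≈ 0.00016271 + 3.2962e-5*I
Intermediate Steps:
B(R) = -25
K = 72 (K = -6*(-12) = 72)
d(k) = I*sqrt(86) (d(k) = sqrt(72 - 158) = sqrt(-86) = I*sqrt(86))
B(311)/(-153646) + d(-528)/281339 = -25/(-153646) + (I*sqrt(86))/281339 = -25*(-1/153646) + (I*sqrt(86))*(1/281339) = 25/153646 + I*sqrt(86)/281339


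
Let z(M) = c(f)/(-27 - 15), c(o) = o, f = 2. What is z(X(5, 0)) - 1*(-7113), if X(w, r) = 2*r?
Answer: 149372/21 ≈ 7113.0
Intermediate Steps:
z(M) = -1/21 (z(M) = 2/(-27 - 15) = 2/(-42) = 2*(-1/42) = -1/21)
z(X(5, 0)) - 1*(-7113) = -1/21 - 1*(-7113) = -1/21 + 7113 = 149372/21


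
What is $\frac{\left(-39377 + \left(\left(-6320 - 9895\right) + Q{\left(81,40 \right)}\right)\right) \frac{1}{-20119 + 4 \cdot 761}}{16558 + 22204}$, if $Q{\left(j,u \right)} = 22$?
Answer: $\frac{5557}{66186115} \approx 8.396 \cdot 10^{-5}$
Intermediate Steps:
$\frac{\left(-39377 + \left(\left(-6320 - 9895\right) + Q{\left(81,40 \right)}\right)\right) \frac{1}{-20119 + 4 \cdot 761}}{16558 + 22204} = \frac{\left(-39377 + \left(\left(-6320 - 9895\right) + 22\right)\right) \frac{1}{-20119 + 4 \cdot 761}}{16558 + 22204} = \frac{\left(-39377 + \left(-16215 + 22\right)\right) \frac{1}{-20119 + 3044}}{38762} = \frac{-39377 - 16193}{-17075} \cdot \frac{1}{38762} = \left(-55570\right) \left(- \frac{1}{17075}\right) \frac{1}{38762} = \frac{11114}{3415} \cdot \frac{1}{38762} = \frac{5557}{66186115}$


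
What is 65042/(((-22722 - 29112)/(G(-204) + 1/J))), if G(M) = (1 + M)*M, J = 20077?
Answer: -1590523150925/30607977 ≈ -51964.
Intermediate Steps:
G(M) = M*(1 + M)
65042/(((-22722 - 29112)/(G(-204) + 1/J))) = 65042/(((-22722 - 29112)/(-204*(1 - 204) + 1/20077))) = 65042/((-51834/(-204*(-203) + 1/20077))) = 65042/((-51834/(41412 + 1/20077))) = 65042/((-51834/831428725/20077)) = 65042/((-51834*20077/831428725)) = 65042/(-1040671218/831428725) = 65042*(-831428725/1040671218) = -1590523150925/30607977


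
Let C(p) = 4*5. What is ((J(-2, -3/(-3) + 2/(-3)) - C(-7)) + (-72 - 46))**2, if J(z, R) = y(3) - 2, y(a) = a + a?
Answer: 17956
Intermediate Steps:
y(a) = 2*a
C(p) = 20
J(z, R) = 4 (J(z, R) = 2*3 - 2 = 6 - 2 = 4)
((J(-2, -3/(-3) + 2/(-3)) - C(-7)) + (-72 - 46))**2 = ((4 - 1*20) + (-72 - 46))**2 = ((4 - 20) - 118)**2 = (-16 - 118)**2 = (-134)**2 = 17956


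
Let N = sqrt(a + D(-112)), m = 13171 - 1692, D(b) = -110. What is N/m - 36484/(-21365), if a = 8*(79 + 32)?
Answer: 36484/21365 + sqrt(778)/11479 ≈ 1.7101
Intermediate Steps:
a = 888 (a = 8*111 = 888)
m = 11479
N = sqrt(778) (N = sqrt(888 - 110) = sqrt(778) ≈ 27.893)
N/m - 36484/(-21365) = sqrt(778)/11479 - 36484/(-21365) = sqrt(778)*(1/11479) - 36484*(-1/21365) = sqrt(778)/11479 + 36484/21365 = 36484/21365 + sqrt(778)/11479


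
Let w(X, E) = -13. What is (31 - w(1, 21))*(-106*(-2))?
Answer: 9328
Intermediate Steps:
(31 - w(1, 21))*(-106*(-2)) = (31 - 1*(-13))*(-106*(-2)) = (31 + 13)*212 = 44*212 = 9328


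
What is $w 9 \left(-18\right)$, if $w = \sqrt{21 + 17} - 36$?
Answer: $5832 - 162 \sqrt{38} \approx 4833.4$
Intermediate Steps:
$w = -36 + \sqrt{38}$ ($w = \sqrt{38} - 36 = -36 + \sqrt{38} \approx -29.836$)
$w 9 \left(-18\right) = \left(-36 + \sqrt{38}\right) 9 \left(-18\right) = \left(-36 + \sqrt{38}\right) \left(-162\right) = 5832 - 162 \sqrt{38}$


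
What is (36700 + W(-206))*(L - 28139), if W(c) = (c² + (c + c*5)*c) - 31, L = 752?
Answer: -9139617027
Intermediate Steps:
W(c) = -31 + 7*c² (W(c) = (c² + (c + 5*c)*c) - 31 = (c² + (6*c)*c) - 31 = (c² + 6*c²) - 31 = 7*c² - 31 = -31 + 7*c²)
(36700 + W(-206))*(L - 28139) = (36700 + (-31 + 7*(-206)²))*(752 - 28139) = (36700 + (-31 + 7*42436))*(-27387) = (36700 + (-31 + 297052))*(-27387) = (36700 + 297021)*(-27387) = 333721*(-27387) = -9139617027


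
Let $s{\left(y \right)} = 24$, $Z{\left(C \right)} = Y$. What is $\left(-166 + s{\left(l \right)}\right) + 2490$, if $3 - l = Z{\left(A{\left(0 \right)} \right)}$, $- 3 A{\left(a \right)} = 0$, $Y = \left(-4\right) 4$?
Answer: $2348$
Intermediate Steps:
$Y = -16$
$A{\left(a \right)} = 0$ ($A{\left(a \right)} = \left(- \frac{1}{3}\right) 0 = 0$)
$Z{\left(C \right)} = -16$
$l = 19$ ($l = 3 - -16 = 3 + 16 = 19$)
$\left(-166 + s{\left(l \right)}\right) + 2490 = \left(-166 + 24\right) + 2490 = -142 + 2490 = 2348$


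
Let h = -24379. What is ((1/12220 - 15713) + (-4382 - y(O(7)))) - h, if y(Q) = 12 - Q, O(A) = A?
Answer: 52289381/12220 ≈ 4279.0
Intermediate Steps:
((1/12220 - 15713) + (-4382 - y(O(7)))) - h = ((1/12220 - 15713) + (-4382 - (12 - 1*7))) - 1*(-24379) = ((1/12220 - 15713) + (-4382 - (12 - 7))) + 24379 = (-192012859/12220 + (-4382 - 1*5)) + 24379 = (-192012859/12220 + (-4382 - 5)) + 24379 = (-192012859/12220 - 4387) + 24379 = -245621999/12220 + 24379 = 52289381/12220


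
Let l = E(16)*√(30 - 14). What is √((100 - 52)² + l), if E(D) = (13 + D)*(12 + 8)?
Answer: 68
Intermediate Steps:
E(D) = 260 + 20*D (E(D) = (13 + D)*20 = 260 + 20*D)
l = 2320 (l = (260 + 20*16)*√(30 - 14) = (260 + 320)*√16 = 580*4 = 2320)
√((100 - 52)² + l) = √((100 - 52)² + 2320) = √(48² + 2320) = √(2304 + 2320) = √4624 = 68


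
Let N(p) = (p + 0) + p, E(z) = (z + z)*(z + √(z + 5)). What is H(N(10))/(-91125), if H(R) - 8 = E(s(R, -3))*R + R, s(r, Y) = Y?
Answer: -388/91125 + 8*√2/6075 ≈ -0.0023955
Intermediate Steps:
E(z) = 2*z*(z + √(5 + z)) (E(z) = (2*z)*(z + √(5 + z)) = 2*z*(z + √(5 + z)))
N(p) = 2*p (N(p) = p + p = 2*p)
H(R) = 8 + R + R*(18 - 6*√2) (H(R) = 8 + ((2*(-3)*(-3 + √(5 - 3)))*R + R) = 8 + ((2*(-3)*(-3 + √2))*R + R) = 8 + ((18 - 6*√2)*R + R) = 8 + (R*(18 - 6*√2) + R) = 8 + (R + R*(18 - 6*√2)) = 8 + R + R*(18 - 6*√2))
H(N(10))/(-91125) = (8 + 2*10 + 6*(2*10)*(3 - √2))/(-91125) = (8 + 20 + 6*20*(3 - √2))*(-1/91125) = (8 + 20 + (360 - 120*√2))*(-1/91125) = (388 - 120*√2)*(-1/91125) = -388/91125 + 8*√2/6075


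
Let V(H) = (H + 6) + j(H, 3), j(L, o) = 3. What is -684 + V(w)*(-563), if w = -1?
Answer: -5188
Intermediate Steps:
V(H) = 9 + H (V(H) = (H + 6) + 3 = (6 + H) + 3 = 9 + H)
-684 + V(w)*(-563) = -684 + (9 - 1)*(-563) = -684 + 8*(-563) = -684 - 4504 = -5188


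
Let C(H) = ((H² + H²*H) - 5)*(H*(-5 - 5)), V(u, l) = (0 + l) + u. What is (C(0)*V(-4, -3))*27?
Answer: 0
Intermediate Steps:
V(u, l) = l + u
C(H) = -10*H*(-5 + H² + H³) (C(H) = ((H² + H³) - 5)*(H*(-10)) = (-5 + H² + H³)*(-10*H) = -10*H*(-5 + H² + H³))
(C(0)*V(-4, -3))*27 = ((10*0*(5 - 1*0² - 1*0³))*(-3 - 4))*27 = ((10*0*(5 - 1*0 - 1*0))*(-7))*27 = ((10*0*(5 + 0 + 0))*(-7))*27 = ((10*0*5)*(-7))*27 = (0*(-7))*27 = 0*27 = 0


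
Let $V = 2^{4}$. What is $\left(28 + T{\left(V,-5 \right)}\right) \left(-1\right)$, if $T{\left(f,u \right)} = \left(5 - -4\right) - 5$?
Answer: $-32$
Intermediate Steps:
$V = 16$
$T{\left(f,u \right)} = 4$ ($T{\left(f,u \right)} = \left(5 + 4\right) - 5 = 9 - 5 = 4$)
$\left(28 + T{\left(V,-5 \right)}\right) \left(-1\right) = \left(28 + 4\right) \left(-1\right) = 32 \left(-1\right) = -32$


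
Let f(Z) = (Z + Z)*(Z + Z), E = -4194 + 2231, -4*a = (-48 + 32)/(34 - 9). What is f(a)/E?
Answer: -64/1226875 ≈ -5.2165e-5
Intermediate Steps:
a = 4/25 (a = -(-48 + 32)/(4*(34 - 9)) = -(-4)/25 = -¼*(-16/25) = 4/25 ≈ 0.16000)
E = -1963
f(Z) = 4*Z² (f(Z) = (2*Z)*(2*Z) = 4*Z²)
f(a)/E = (4*(4/25)²)/(-1963) = (4*(16/625))*(-1/1963) = (64/625)*(-1/1963) = -64/1226875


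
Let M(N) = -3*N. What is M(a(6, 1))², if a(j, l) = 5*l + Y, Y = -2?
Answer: 81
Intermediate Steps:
a(j, l) = -2 + 5*l (a(j, l) = 5*l - 2 = -2 + 5*l)
M(a(6, 1))² = (-3*(-2 + 5*1))² = (-3*(-2 + 5))² = (-3*3)² = (-9)² = 81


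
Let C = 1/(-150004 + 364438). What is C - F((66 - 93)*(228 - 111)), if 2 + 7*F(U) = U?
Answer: 677825881/1501038 ≈ 451.57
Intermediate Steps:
F(U) = -2/7 + U/7
C = 1/214434 ≈ 4.6634e-6
C - F((66 - 93)*(228 - 111)) = 1/214434 - (-2/7 + ((66 - 93)*(228 - 111))/7) = 1/214434 - (-2/7 + (-27*117)/7) = 1/214434 - (-2/7 + (⅐)*(-3159)) = 1/214434 - (-2/7 - 3159/7) = 1/214434 - 1*(-3161/7) = 1/214434 + 3161/7 = 677825881/1501038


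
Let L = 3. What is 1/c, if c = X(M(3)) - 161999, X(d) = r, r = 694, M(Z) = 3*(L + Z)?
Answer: -1/161305 ≈ -6.1994e-6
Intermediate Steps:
M(Z) = 9 + 3*Z (M(Z) = 3*(3 + Z) = 9 + 3*Z)
X(d) = 694
c = -161305 (c = 694 - 161999 = -161305)
1/c = 1/(-161305) = -1/161305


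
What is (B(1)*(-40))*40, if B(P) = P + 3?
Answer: -6400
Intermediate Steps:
B(P) = 3 + P
(B(1)*(-40))*40 = ((3 + 1)*(-40))*40 = (4*(-40))*40 = -160*40 = -6400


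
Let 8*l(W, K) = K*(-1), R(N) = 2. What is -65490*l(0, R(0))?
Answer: 32745/2 ≈ 16373.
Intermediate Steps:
l(W, K) = -K/8 (l(W, K) = (K*(-1))/8 = (-K)/8 = -K/8)
-65490*l(0, R(0)) = -(-32745)*2/4 = -65490*(-¼) = 32745/2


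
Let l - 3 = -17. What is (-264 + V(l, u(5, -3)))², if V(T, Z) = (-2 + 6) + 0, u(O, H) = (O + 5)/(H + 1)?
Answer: 67600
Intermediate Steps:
l = -14 (l = 3 - 17 = -14)
u(O, H) = (5 + O)/(1 + H)
V(T, Z) = 4 (V(T, Z) = 4 + 0 = 4)
(-264 + V(l, u(5, -3)))² = (-264 + 4)² = (-260)² = 67600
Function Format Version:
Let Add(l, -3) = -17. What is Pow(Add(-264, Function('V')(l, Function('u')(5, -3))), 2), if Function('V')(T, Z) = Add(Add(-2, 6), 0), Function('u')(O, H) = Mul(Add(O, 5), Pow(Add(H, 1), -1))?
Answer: 67600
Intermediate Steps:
l = -14 (l = Add(3, -17) = -14)
Function('u')(O, H) = Mul(Pow(Add(1, H), -1), Add(5, O)) (Function('u')(O, H) = Mul(Add(5, O), Pow(Add(1, H), -1)) = Mul(Pow(Add(1, H), -1), Add(5, O)))
Function('V')(T, Z) = 4 (Function('V')(T, Z) = Add(4, 0) = 4)
Pow(Add(-264, Function('V')(l, Function('u')(5, -3))), 2) = Pow(Add(-264, 4), 2) = Pow(-260, 2) = 67600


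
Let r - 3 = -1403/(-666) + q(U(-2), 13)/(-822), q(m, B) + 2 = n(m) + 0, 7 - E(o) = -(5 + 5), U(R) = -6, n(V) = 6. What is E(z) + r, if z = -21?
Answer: 2016607/91242 ≈ 22.102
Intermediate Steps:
E(o) = 17 (E(o) = 7 - (-1)*(5 + 5) = 7 - (-1)*10 = 7 - 1*(-10) = 7 + 10 = 17)
q(m, B) = 4 (q(m, B) = -2 + (6 + 0) = -2 + 6 = 4)
r = 465493/91242 (r = 3 + (-1403/(-666) + 4/(-822)) = 3 + (-1403*(-1/666) + 4*(-1/822)) = 3 + (1403/666 - 2/411) = 3 + 191767/91242 = 465493/91242 ≈ 5.1017)
E(z) + r = 17 + 465493/91242 = 2016607/91242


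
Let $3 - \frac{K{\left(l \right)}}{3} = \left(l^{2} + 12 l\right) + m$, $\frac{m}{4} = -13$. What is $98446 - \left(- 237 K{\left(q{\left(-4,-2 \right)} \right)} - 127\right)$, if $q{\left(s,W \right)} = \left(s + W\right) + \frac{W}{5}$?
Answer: $\frac{4079006}{25} \approx 1.6316 \cdot 10^{5}$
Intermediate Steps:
$m = -52$ ($m = 4 \left(-13\right) = -52$)
$q{\left(s,W \right)} = s + \frac{6 W}{5}$ ($q{\left(s,W \right)} = \left(W + s\right) + W \frac{1}{5} = \left(W + s\right) + \frac{W}{5} = s + \frac{6 W}{5}$)
$K{\left(l \right)} = 165 - 36 l - 3 l^{2}$ ($K{\left(l \right)} = 9 - 3 \left(\left(l^{2} + 12 l\right) - 52\right) = 9 - 3 \left(-52 + l^{2} + 12 l\right) = 9 - \left(-156 + 3 l^{2} + 36 l\right) = 165 - 36 l - 3 l^{2}$)
$98446 - \left(- 237 K{\left(q{\left(-4,-2 \right)} \right)} - 127\right) = 98446 - \left(- 237 \left(165 - 36 \left(-4 + \frac{6}{5} \left(-2\right)\right) - 3 \left(-4 + \frac{6}{5} \left(-2\right)\right)^{2}\right) - 127\right) = 98446 - \left(- 237 \left(165 - 36 \left(-4 - \frac{12}{5}\right) - 3 \left(-4 - \frac{12}{5}\right)^{2}\right) - 127\right) = 98446 - \left(- 237 \left(165 - - \frac{1152}{5} - 3 \left(- \frac{32}{5}\right)^{2}\right) - 127\right) = 98446 - \left(- 237 \left(165 + \frac{1152}{5} - \frac{3072}{25}\right) - 127\right) = 98446 - \left(\left(-237\right) \frac{6813}{25} - 127\right) = 98446 - \left(- \frac{1614681}{25} - 127\right) = 98446 - - \frac{1617856}{25} = 98446 + \frac{1617856}{25} = \frac{4079006}{25}$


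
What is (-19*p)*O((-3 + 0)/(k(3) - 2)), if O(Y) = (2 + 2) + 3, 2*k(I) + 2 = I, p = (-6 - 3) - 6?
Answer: 1995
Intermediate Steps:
p = -15 (p = -9 - 6 = -15)
k(I) = -1 + I/2
O(Y) = 7 (O(Y) = 4 + 3 = 7)
(-19*p)*O((-3 + 0)/(k(3) - 2)) = -19*(-15)*7 = 285*7 = 1995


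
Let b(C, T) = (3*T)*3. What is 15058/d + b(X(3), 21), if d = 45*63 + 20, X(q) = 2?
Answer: 554653/2855 ≈ 194.27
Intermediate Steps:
b(C, T) = 9*T
d = 2855 (d = 2835 + 20 = 2855)
15058/d + b(X(3), 21) = 15058/2855 + 9*21 = 15058*(1/2855) + 189 = 15058/2855 + 189 = 554653/2855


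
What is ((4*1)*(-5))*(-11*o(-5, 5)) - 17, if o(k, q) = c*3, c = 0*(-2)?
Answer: -17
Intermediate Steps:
c = 0
o(k, q) = 0 (o(k, q) = 0*3 = 0)
((4*1)*(-5))*(-11*o(-5, 5)) - 17 = ((4*1)*(-5))*(-11*0) - 17 = (4*(-5))*0 - 17 = -20*0 - 17 = 0 - 17 = -17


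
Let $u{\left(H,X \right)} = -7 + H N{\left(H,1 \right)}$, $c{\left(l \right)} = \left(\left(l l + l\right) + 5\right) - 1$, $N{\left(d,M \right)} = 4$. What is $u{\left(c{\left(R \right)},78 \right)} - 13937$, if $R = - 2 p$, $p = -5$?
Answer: $-13488$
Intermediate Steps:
$R = 10$ ($R = \left(-2\right) \left(-5\right) = 10$)
$c{\left(l \right)} = 4 + l + l^{2}$ ($c{\left(l \right)} = \left(\left(l^{2} + l\right) + 5\right) - 1 = \left(\left(l + l^{2}\right) + 5\right) - 1 = \left(5 + l + l^{2}\right) - 1 = 4 + l + l^{2}$)
$u{\left(H,X \right)} = -7 + 4 H$ ($u{\left(H,X \right)} = -7 + H 4 = -7 + 4 H$)
$u{\left(c{\left(R \right)},78 \right)} - 13937 = \left(-7 + 4 \left(4 + 10 + 10^{2}\right)\right) - 13937 = \left(-7 + 4 \left(4 + 10 + 100\right)\right) - 13937 = \left(-7 + 4 \cdot 114\right) - 13937 = \left(-7 + 456\right) - 13937 = 449 - 13937 = -13488$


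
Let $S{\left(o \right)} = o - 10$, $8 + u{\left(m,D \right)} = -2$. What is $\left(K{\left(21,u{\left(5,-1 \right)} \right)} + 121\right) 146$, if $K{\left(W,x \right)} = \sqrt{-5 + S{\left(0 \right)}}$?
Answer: $17666 + 146 i \sqrt{15} \approx 17666.0 + 565.46 i$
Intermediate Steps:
$u{\left(m,D \right)} = -10$ ($u{\left(m,D \right)} = -8 - 2 = -10$)
$S{\left(o \right)} = -10 + o$ ($S{\left(o \right)} = o - 10 = -10 + o$)
$K{\left(W,x \right)} = i \sqrt{15}$ ($K{\left(W,x \right)} = \sqrt{-5 + \left(-10 + 0\right)} = \sqrt{-5 - 10} = \sqrt{-15} = i \sqrt{15}$)
$\left(K{\left(21,u{\left(5,-1 \right)} \right)} + 121\right) 146 = \left(i \sqrt{15} + 121\right) 146 = \left(121 + i \sqrt{15}\right) 146 = 17666 + 146 i \sqrt{15}$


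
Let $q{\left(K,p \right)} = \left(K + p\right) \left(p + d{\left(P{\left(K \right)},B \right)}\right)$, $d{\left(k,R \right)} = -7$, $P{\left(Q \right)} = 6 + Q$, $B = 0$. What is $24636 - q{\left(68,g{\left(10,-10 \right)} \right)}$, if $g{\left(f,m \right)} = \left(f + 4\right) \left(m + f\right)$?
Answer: $25112$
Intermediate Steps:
$g{\left(f,m \right)} = \left(4 + f\right) \left(f + m\right)$
$q{\left(K,p \right)} = \left(-7 + p\right) \left(K + p\right)$ ($q{\left(K,p \right)} = \left(K + p\right) \left(p - 7\right) = \left(K + p\right) \left(-7 + p\right) = \left(-7 + p\right) \left(K + p\right)$)
$24636 - q{\left(68,g{\left(10,-10 \right)} \right)} = 24636 - \left(\left(10^{2} + 4 \cdot 10 + 4 \left(-10\right) + 10 \left(-10\right)\right)^{2} - 476 - 7 \left(10^{2} + 4 \cdot 10 + 4 \left(-10\right) + 10 \left(-10\right)\right) + 68 \left(10^{2} + 4 \cdot 10 + 4 \left(-10\right) + 10 \left(-10\right)\right)\right) = 24636 - \left(\left(100 + 40 - 40 - 100\right)^{2} - 476 - 7 \left(100 + 40 - 40 - 100\right) + 68 \left(100 + 40 - 40 - 100\right)\right) = 24636 - \left(0^{2} - 476 - 0 + 68 \cdot 0\right) = 24636 - \left(0 - 476 + 0 + 0\right) = 24636 - -476 = 24636 + 476 = 25112$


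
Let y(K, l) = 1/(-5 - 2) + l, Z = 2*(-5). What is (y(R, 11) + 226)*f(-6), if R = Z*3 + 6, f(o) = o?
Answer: -9948/7 ≈ -1421.1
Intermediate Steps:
Z = -10
R = -24 (R = -10*3 + 6 = -30 + 6 = -24)
y(K, l) = -⅐ + l (y(K, l) = 1/(-7) + l = -⅐ + l)
(y(R, 11) + 226)*f(-6) = ((-⅐ + 11) + 226)*(-6) = (76/7 + 226)*(-6) = (1658/7)*(-6) = -9948/7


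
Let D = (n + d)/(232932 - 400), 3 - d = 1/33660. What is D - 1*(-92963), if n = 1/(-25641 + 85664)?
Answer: 43674170685664297057/469801648823760 ≈ 92963.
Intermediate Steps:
d = 100979/33660 (d = 3 - 1/33660 = 100979/33660 ≈ 3.0000)
n = 1/60023 ≈ 1.6660e-5
D = 6061096177/469801648823760 (D = (1/60023 + 100979/33660)/(232932 - 400) = (6061096177/2020374180)/232532 = (6061096177/2020374180)*(1/232532) = 6061096177/469801648823760 ≈ 1.2901e-5)
D - 1*(-92963) = 6061096177/469801648823760 - 1*(-92963) = 6061096177/469801648823760 + 92963 = 43674170685664297057/469801648823760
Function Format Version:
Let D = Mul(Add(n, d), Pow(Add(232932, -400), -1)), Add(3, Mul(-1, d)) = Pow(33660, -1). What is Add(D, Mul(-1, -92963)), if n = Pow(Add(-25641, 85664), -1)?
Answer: Rational(43674170685664297057, 469801648823760) ≈ 92963.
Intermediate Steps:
d = Rational(100979, 33660) (d = Add(3, Mul(-1, Pow(33660, -1))) = Add(3, Mul(-1, Rational(1, 33660))) = Add(3, Rational(-1, 33660)) = Rational(100979, 33660) ≈ 3.0000)
n = Rational(1, 60023) (n = Pow(60023, -1) = Rational(1, 60023) ≈ 1.6660e-5)
D = Rational(6061096177, 469801648823760) (D = Mul(Add(Rational(1, 60023), Rational(100979, 33660)), Pow(Add(232932, -400), -1)) = Mul(Rational(6061096177, 2020374180), Pow(232532, -1)) = Mul(Rational(6061096177, 2020374180), Rational(1, 232532)) = Rational(6061096177, 469801648823760) ≈ 1.2901e-5)
Add(D, Mul(-1, -92963)) = Add(Rational(6061096177, 469801648823760), Mul(-1, -92963)) = Add(Rational(6061096177, 469801648823760), 92963) = Rational(43674170685664297057, 469801648823760)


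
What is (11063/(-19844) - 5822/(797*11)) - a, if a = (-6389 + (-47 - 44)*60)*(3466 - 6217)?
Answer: -515537007033231/15815668 ≈ -3.2597e+7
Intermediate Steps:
a = 32596599 (a = (-6389 - 91*60)*(-2751) = (-6389 - 5460)*(-2751) = -11849*(-2751) = 32596599)
(11063/(-19844) - 5822/(797*11)) - a = (11063/(-19844) - 5822/(797*11)) - 1*32596599 = (11063*(-1/19844) - 5822/8767) - 32596599 = (-11063/19844 - 5822*1/8767) - 32596599 = (-11063/19844 - 5822/8767) - 32596599 = -19320099/15815668 - 32596599 = -515537007033231/15815668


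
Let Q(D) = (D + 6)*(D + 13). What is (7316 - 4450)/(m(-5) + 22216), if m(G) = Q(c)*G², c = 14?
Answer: 1433/17858 ≈ 0.080244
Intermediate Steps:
Q(D) = (6 + D)*(13 + D)
m(G) = 540*G² (m(G) = (78 + 14² + 19*14)*G² = (78 + 196 + 266)*G² = 540*G²)
(7316 - 4450)/(m(-5) + 22216) = (7316 - 4450)/(540*(-5)² + 22216) = 2866/(540*25 + 22216) = 2866/(13500 + 22216) = 2866/35716 = 2866*(1/35716) = 1433/17858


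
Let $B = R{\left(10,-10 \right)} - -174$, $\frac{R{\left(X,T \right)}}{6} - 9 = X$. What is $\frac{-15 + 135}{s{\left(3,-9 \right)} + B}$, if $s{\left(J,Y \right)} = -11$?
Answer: $\frac{120}{277} \approx 0.43321$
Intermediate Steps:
$R{\left(X,T \right)} = 54 + 6 X$
$B = 288$ ($B = \left(54 + 6 \cdot 10\right) - -174 = \left(54 + 60\right) + 174 = 114 + 174 = 288$)
$\frac{-15 + 135}{s{\left(3,-9 \right)} + B} = \frac{-15 + 135}{-11 + 288} = \frac{120}{277}$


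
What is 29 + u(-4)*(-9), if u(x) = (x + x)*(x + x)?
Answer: -547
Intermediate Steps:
u(x) = 4*x² (u(x) = (2*x)*(2*x) = 4*x²)
29 + u(-4)*(-9) = 29 + (4*(-4)²)*(-9) = 29 + (4*16)*(-9) = 29 + 64*(-9) = 29 - 576 = -547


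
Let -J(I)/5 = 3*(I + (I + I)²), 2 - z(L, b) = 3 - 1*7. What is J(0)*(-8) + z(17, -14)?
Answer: 6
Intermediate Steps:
z(L, b) = 6 (z(L, b) = 2 - (3 - 1*7) = 2 - (3 - 7) = 2 - 1*(-4) = 2 + 4 = 6)
J(I) = -60*I² - 15*I (J(I) = -15*(I + (I + I)²) = -15*(I + (2*I)²) = -15*(I + 4*I²) = -5*(3*I + 12*I²) = -60*I² - 15*I)
J(0)*(-8) + z(17, -14) = -15*0*(1 + 4*0)*(-8) + 6 = -15*0*(1 + 0)*(-8) + 6 = -15*0*1*(-8) + 6 = 0*(-8) + 6 = 0 + 6 = 6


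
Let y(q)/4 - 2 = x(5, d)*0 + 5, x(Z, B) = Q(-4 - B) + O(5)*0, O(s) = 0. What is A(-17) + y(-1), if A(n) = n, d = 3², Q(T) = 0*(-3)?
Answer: 11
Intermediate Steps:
Q(T) = 0
d = 9
x(Z, B) = 0 (x(Z, B) = 0 + 0*0 = 0 + 0 = 0)
y(q) = 28 (y(q) = 8 + 4*(0*0 + 5) = 8 + 4*(0 + 5) = 8 + 4*5 = 8 + 20 = 28)
A(-17) + y(-1) = -17 + 28 = 11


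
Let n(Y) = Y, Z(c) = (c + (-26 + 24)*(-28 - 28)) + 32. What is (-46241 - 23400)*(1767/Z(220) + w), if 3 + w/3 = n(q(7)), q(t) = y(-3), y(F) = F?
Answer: 25633245/28 ≈ 9.1547e+5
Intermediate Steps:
Z(c) = 144 + c (Z(c) = (c - 2*(-56)) + 32 = (c + 112) + 32 = (112 + c) + 32 = 144 + c)
q(t) = -3
w = -18 (w = -9 + 3*(-3) = -9 - 9 = -18)
(-46241 - 23400)*(1767/Z(220) + w) = (-46241 - 23400)*(1767/(144 + 220) - 18) = -69641*(1767/364 - 18) = -69641*(-4785/364) = 25633245/28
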